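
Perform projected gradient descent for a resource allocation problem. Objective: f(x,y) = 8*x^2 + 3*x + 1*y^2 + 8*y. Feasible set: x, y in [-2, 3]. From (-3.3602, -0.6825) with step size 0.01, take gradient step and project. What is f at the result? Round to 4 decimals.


Step 1: Compute gradient at (-3.3602, -0.6825).
grad_x = 2*8*-3.3602 + 3 = -50.7632
grad_y = 2*1*-0.6825 + 8 = 6.635
Step 2: Gradient step.
x_raw = -3.3602 - 0.01*-50.7632 = -2.8526
y_raw = -0.6825 - 0.01*6.635 = -0.7489
Step 3: Project onto [-2, 3].
x_proj = clip(-2.8526) = -2.0
y_proj = clip(-0.7489) = -0.7489
Step 4: Evaluate f.
f(-2.0, -0.7489) = 20.57


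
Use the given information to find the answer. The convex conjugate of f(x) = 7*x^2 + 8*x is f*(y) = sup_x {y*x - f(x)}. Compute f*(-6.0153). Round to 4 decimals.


f*(y) = sup_x {y*x - a*x^2 - b*x} = sup_x {(y-b)*x - a*x^2}
FOC: (y - b) - 2a*x = 0 => x* = (y - b)/(2a)
x* = (-6.0153 - 8)/(2*7) = -1.0011
f*(-6.0153) = (y-b)^2/(4a) = (-6.0153 - 8)^2/(4*7)
= 196.4286/28 = 7.0153


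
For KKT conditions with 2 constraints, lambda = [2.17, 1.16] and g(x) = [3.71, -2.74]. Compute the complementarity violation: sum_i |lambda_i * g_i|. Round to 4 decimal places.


KKT complementary slackness check:
lambda_1 * g_1 = 2.17 * 3.71 = 8.0507
lambda_2 * g_2 = 1.16 * -2.74 = -3.1784
Total violation = 8.0507 + 3.1784 = 11.2291


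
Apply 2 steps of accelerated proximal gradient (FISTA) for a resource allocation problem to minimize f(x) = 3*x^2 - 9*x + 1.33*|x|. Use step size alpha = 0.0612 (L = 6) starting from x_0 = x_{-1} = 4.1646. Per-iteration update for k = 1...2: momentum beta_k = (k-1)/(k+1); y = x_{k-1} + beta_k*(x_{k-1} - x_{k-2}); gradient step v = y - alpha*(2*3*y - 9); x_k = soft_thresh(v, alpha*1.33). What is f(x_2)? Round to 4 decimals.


FISTA on f(x) = 3*x^2 - 9*x + 1.33*|x|
L = 6, alpha = 0.0612
Iteration 1: beta = 0.0, y = 4.1646 + 0.0*(4.1646 - 4.1646) = 4.1646
  grad(y) = 15.9876, v = y - alpha*grad = 3.1862
  prox(v) = soft_thresh(3.1862, 0.0814) = 3.1048
Iteration 2: beta = 0.3333, y = 3.1048 + 0.3333*(3.1048 - 4.1646) = 2.7515
  grad(y) = 7.5089, v = y - alpha*grad = 2.2919
  prox(v) = soft_thresh(2.2919, 0.0814) = 2.2105
f(x_2) = 3*2.2105^2 - 9*2.2105 + 1.33*|2.2105| = -2.2954


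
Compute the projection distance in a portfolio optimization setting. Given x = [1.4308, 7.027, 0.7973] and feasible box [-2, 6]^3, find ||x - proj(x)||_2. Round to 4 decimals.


Project each component onto [-2, 6].
clip(1.4308) = 1.4308, clip(7.027) = 6.0, clip(0.7973) = 0.7973
Projection = [1.4308, 6.0, 0.7973]
Squared diffs: [0.0, 1.0547, 0.0]
Distance = sqrt(1.0547) = 1.027


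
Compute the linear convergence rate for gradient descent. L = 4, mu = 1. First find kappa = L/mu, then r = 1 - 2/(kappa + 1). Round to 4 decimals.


Step 1: Compute the condition number.
kappa = L/mu = 4/1 = 4.0
Step 2: Compute the convergence rate.
r = 1 - 2/(kappa + 1) = 1 - 2*mu/(L + mu) = (L - mu)/(L + mu) = 3/5 = 0.6


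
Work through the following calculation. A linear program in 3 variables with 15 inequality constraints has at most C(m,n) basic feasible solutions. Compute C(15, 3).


Each vertex corresponds to some choice of n active constraints out of m, so the number of vertices is at most C(m, n) = m! / (n!(m-n)!).
m = 15, n = 3
Numerator: 15 * 14 * 13
Denominator: 3! = 6
C(15, 3) = 455


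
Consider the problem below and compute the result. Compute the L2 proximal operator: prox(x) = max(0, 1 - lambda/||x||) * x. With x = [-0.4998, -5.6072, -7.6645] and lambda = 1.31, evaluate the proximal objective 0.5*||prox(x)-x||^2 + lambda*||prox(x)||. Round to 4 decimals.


Step 1: Compute ||x||.
||x|| = 9.5097
Step 2: Compute scaling factor.
scale = max(0, 1 - 1.31/9.5097) = 0.8622
Step 3: prox(x) = [-0.431, -4.8348, -6.6087]
||prox(x)|| = 8.1997
Step 4: Proximal objective.
0.5*||prox-x||^2 = 0.8581
lambda*||prox|| = 10.7416
Total = 11.5997


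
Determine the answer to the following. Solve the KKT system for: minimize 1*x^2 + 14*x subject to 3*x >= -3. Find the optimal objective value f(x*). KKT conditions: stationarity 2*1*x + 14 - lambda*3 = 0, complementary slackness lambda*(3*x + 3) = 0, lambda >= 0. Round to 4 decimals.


Step 1: Try lambda = 0 (constraint inactive).
x_unc = -14/(2*1) = -7.0
Check: 3*-7.0 = -21.0 < -3 -- violated!
Step 2: Constraint must be active: 3*x = -3
x* = -3/3 = -1.0
lambda = (2*1*(-1.0) + 14)/3 = 4.0
Step 3: Compute optimal value.
f(x*) = 1*(-1.0)^2 + 14*(-1.0) = -13.0


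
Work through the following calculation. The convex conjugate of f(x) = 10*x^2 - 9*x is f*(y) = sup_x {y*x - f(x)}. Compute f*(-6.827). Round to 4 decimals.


f*(y) = sup_x {y*x - a*x^2 - b*x} = sup_x {(y-b)*x - a*x^2}
FOC: (y - b) - 2a*x = 0 => x* = (y - b)/(2a)
x* = (-6.827 + 9)/(2*10) = 0.1087
f*(-6.827) = (y-b)^2/(4a) = (-6.827 + 9)^2/(4*10)
= 4.7219/40 = 0.118


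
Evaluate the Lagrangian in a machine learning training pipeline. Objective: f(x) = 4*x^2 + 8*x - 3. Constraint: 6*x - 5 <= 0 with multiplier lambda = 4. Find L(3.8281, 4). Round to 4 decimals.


Step 1: Evaluate f(x).
f(3.8281) = 4*3.8281^2 + 8*3.8281 - 3 = 86.2422
Step 2: Evaluate g(x).
g(3.8281) = 6*3.8281 - 5 = 17.9686
Step 3: Compute Lagrangian.
L = 86.2422 + 4*17.9686 = 158.1166


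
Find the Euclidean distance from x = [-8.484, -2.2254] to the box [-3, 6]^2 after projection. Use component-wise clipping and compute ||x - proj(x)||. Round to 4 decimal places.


Project each component onto [-3, 6].
clip(-8.484) = -3.0, clip(-2.2254) = -2.2254
Projection = [-3.0, -2.2254]
Squared diffs: [30.0743, 0.0]
Distance = sqrt(30.0743) = 5.484


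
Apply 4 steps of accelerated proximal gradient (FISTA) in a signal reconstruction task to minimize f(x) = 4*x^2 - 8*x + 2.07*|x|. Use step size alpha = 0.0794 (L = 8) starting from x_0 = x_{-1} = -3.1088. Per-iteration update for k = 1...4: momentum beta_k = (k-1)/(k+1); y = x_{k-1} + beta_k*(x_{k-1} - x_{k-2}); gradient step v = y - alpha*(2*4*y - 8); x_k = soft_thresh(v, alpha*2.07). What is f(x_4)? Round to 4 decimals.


FISTA on f(x) = 4*x^2 - 8*x + 2.07*|x|
L = 8, alpha = 0.0794
Iteration 1: beta = 0.0, y = -3.1088 + 0.0*(-3.1088 + 3.1088) = -3.1088
  grad(y) = -32.8704, v = y - alpha*grad = -0.4989
  prox(v) = soft_thresh(-0.4989, 0.1644) = -0.3345
Iteration 2: beta = 0.3333, y = -0.3345 + 0.3333*(-0.3345 + 3.1088) = 0.5902
  grad(y) = -3.2782, v = y - alpha*grad = 0.8505
  prox(v) = soft_thresh(0.8505, 0.1644) = 0.6862
Iteration 3: beta = 0.5, y = 0.6862 + 0.5*(0.6862 + 0.3345) = 1.1965
  grad(y) = 1.572, v = y - alpha*grad = 1.0717
  prox(v) = soft_thresh(1.0717, 0.1644) = 0.9073
Iteration 4: beta = 0.6, y = 0.9073 + 0.6*(0.9073 - 0.6862) = 1.04
  grad(y) = 0.3202, v = y - alpha*grad = 1.0146
  prox(v) = soft_thresh(1.0146, 0.1644) = 0.8502
f(x_4) = 4*0.8502^2 - 8*0.8502 + 2.07*|0.8502| = -2.1503


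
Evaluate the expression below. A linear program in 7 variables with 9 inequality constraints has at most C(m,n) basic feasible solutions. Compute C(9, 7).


Each vertex corresponds to some choice of n active constraints out of m, so the number of vertices is at most C(m, n) = m! / (n!(m-n)!).
m = 9, n = 7
Numerator: 9 * 8 * 7 * 6 * 5 * 4 * 3
Denominator: 7! = 5040
C(9, 7) = 36


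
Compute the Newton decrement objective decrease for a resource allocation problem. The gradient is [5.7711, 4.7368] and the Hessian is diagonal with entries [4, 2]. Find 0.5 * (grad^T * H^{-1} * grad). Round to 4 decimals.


Step 1: H is diagonal, so H^(-1) * g = [1.4428, 2.3684].
Step 2: g^T H^(-1) g = sum_i g_i^2 / H_ii
  = (5.7711)^2/4 + (4.7368)^2/2
  = 8.3264 + 11.2186 = 19.545
Step 3: Objective decrease = 0.5 * g^T H^(-1) g = 9.7725


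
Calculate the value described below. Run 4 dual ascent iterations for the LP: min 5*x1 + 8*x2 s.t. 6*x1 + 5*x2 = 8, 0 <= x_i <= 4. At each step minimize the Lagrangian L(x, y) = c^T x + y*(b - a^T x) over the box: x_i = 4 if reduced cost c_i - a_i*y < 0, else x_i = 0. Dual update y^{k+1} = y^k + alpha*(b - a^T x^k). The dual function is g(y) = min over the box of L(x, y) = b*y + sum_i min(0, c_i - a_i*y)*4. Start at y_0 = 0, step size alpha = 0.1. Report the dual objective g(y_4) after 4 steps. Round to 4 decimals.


Dual ascent for LP: min 5*x1 + 8*x2, 6*x1 + 5*x2 = 8, 0 <= x_i <= 4
Step 1: y^k = 0.0, reduced costs: (5.0, 8.0)
  x^k = (0.0, 0.0), subgradient = b - a^T x = 8.0
  y^{k+1} = 0.0 + 0.1*8.0 = 0.8
Step 2: y^k = 0.8, reduced costs: (0.2, 4.0)
  x^k = (0.0, 0.0), subgradient = b - a^T x = 8.0
  y^{k+1} = 0.8 + 0.1*8.0 = 1.6
Step 3: y^k = 1.6, reduced costs: (-4.6, 0.0)
  x^k = (4.0, 0.0), subgradient = b - a^T x = -16.0
  y^{k+1} = 1.6 + 0.1*-16.0 = 0.0
Step 4: y^k = 0.0, reduced costs: (5.0, 8.0)
  x^k = (0.0, 0.0), subgradient = b - a^T x = 8.0
  y^{k+1} = 0.0 + 0.1*8.0 = 0.8
Dual objective at y_4 = 0.8: reduced costs (0.2, 4.0), box minimizer x = (0.0, 0.0)
g(y_4) = b*y + (c1 - a1*y)*x1 + (c2 - a2*y)*x2 = 8*0.8 + 0.2*0.0 + 4.0*0.0 = 6.4 + 0.0 + 0.0 = 6.4


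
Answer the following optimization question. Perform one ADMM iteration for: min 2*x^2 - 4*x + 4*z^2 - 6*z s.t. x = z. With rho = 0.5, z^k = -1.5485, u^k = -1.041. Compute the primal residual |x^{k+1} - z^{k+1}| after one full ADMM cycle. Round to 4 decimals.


ADMM iteration with rho = 0.5, z^k = -1.5485, u^k = -1.041
Step 1: x-update.
Minimize 2*x^2 - 4*x + (0.5/2)*(x + 1.5485 - 1.041)^2
FOC: (2*2 + 0.5)*x = 4 + 0.5*(-1.5485 + 1.041)
x^{k+1} = 0.8325
Step 2: z-update.
Minimize 4*z^2 - 6*z + (0.5/2)*(0.8325 - z - 1.041)^2
FOC: (2*4 + 0.5)*z = 6 + 0.5*(0.8325 - 1.041)
z^{k+1} = 0.6936
Step 3: u-update.
u^{k+1} = -1.041 + 0.8325 - 0.6936 = -0.9021
Step 4: Primal residual = |0.8325 - 0.6936| = 0.1389


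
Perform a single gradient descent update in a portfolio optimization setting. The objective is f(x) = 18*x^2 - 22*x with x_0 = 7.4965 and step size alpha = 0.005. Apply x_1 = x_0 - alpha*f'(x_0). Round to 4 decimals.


We compute the gradient at x_0 and apply the update.
f'(x) = 36*x - 22
f'(7.4965) = 36*7.4965 - 22 = 247.874
x_1 = 7.4965 - 0.005*247.874 = 6.2571


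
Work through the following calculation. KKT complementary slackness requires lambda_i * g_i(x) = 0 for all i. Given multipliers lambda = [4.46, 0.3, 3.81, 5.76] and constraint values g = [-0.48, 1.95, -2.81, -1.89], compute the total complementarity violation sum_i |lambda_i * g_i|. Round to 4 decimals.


KKT complementary slackness check:
lambda_1 * g_1 = 4.46 * -0.48 = -2.1408
lambda_2 * g_2 = 0.3 * 1.95 = 0.585
lambda_3 * g_3 = 3.81 * -2.81 = -10.7061
lambda_4 * g_4 = 5.76 * -1.89 = -10.8864
Total violation = 2.1408 + 0.585 + 10.7061 + 10.8864 = 24.3183


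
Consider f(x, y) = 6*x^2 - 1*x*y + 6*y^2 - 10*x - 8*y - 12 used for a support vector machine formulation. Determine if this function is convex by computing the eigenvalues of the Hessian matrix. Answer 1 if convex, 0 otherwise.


The Hessian of f(x,y) = 6*x^2 - 1*x*y + 6*y^2 - 10*x - 8*y - 12 is:
H = [[12, -1], [-1, 12]]
Trace = 12 + 12 = 24
Determinant = 12*12 - (-1)^2 = 143
Discriminant = (24)^2 - 4*143 = 4.0
Eigenvalues: lambda_1 = 11.0, lambda_2 = 13.0
The function is convex.

1


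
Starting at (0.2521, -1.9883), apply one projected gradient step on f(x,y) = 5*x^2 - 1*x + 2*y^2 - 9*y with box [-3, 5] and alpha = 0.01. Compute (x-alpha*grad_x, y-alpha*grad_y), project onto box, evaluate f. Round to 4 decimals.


Step 1: Compute gradient at (0.2521, -1.9883).
grad_x = 2*5*0.2521 - 1 = 1.521
grad_y = 2*2*-1.9883 - 9 = -16.9532
Step 2: Gradient step.
x_raw = 0.2521 - 0.01*1.521 = 0.2369
y_raw = -1.9883 - 0.01*-16.9532 = -1.8188
Step 3: Project onto [-3, 5].
x_proj = clip(0.2369) = 0.2369
y_proj = clip(-1.8188) = -1.8188
Step 4: Evaluate f.
f(0.2369, -1.8188) = 23.0284


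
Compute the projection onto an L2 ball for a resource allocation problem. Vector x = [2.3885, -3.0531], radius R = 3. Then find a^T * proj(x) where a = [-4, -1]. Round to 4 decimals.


Step 1: Compute ||x|| (intermediates to 6 decimals).
||x|| = sqrt(2.3885^2 + (-3.0531)^2) = 3.876384
Step 2: Project.
Since ||x|| > R, scale = R/||x|| = 3/3.876384 = 0.773917, proj(x) = scale * x
proj(x) = [1.848501, -2.362846]
Step 3: Dot product.
a^T * proj(x) = -4*1.848501 - 1*(-2.362846) = -5.0312


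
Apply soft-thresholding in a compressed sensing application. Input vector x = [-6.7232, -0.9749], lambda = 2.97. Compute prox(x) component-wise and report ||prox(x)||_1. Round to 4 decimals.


Soft-thresholding with lambda = 2.97:
prox(-6.7232) = sign(-6.7232)*max(|-6.7232| - 2.97, 0) = -3.7532
prox(-0.9749) = sign(-0.9749)*max(|-0.9749| - 2.97, 0) = 0.0
prox(x) = [-3.7532, 0.0]
||prox(x)||_1 = 3.7532 + 0.0 = 3.7532


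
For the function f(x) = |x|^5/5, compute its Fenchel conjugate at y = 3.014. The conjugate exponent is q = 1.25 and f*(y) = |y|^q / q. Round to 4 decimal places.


The conjugate exponent q satisfies 1/p + 1/q = 1.
p = 5, so q = 5/(5 - 1) = 1.25
|y|^q = 3.014^1.25 = 3.9713
f*(3.014) = 3.9713 / 1.25 = 3.177


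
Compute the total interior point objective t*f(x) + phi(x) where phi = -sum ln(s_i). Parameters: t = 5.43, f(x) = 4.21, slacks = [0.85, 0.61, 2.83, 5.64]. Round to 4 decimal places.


Step 1: Compute log-barrier.
ln values: [-0.1625, -0.4943, 1.0403, 1.7299]
phi = -(-0.1625 - 0.4943 + 1.0403 + 1.7299) = -2.1133
Step 2: Compute augmented objective.
t*f(x) = 5.43*4.21 = 22.8603
Total = 22.8603 - 2.1133 = 20.747


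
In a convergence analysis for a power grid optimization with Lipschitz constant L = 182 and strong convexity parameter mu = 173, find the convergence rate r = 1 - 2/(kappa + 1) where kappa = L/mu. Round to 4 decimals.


Step 1: Compute the condition number.
kappa = L/mu = 182/173 = 1.052
Step 2: Compute the convergence rate.
r = 1 - 2/(kappa + 1) = 1 - 2*mu/(L + mu) = (L - mu)/(L + mu) = 9/355 = 0.0254


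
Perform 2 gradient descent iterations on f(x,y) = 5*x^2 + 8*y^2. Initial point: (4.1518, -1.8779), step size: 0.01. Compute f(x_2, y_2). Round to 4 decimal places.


Gradient descent on f(x,y) = 5*x^2 + 8*y^2.
Starting point: (4.1518, -1.8779), alpha = 0.01
Step 1: grad_x = 2*5*4.1518 = 41.518, grad_y = 2*8*-1.8779 = -30.0464
  x_1 = 4.1518 - 0.01*41.518 = 3.7366
  y_1 = -1.8779 - 0.01*-30.0464 = -1.5774
Step 2: grad_x = 2*5*3.7366 = 37.3662, grad_y = 2*8*-1.5774 = -25.239
  x_2 = 3.7366 - 0.01*37.3662 = 3.363
  y_2 = -1.5774 - 0.01*-25.239 = -1.325
f(3.363, -1.325) = 5*3.363^2 + 8*(-1.325)^2 = 70.5934


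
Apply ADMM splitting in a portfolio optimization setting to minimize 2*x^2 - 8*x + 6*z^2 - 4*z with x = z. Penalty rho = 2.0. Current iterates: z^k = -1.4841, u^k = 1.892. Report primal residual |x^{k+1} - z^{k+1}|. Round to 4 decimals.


ADMM iteration with rho = 2.0, z^k = -1.4841, u^k = 1.892
Step 1: x-update.
Minimize 2*x^2 - 8*x + (2.0/2)*(x + 1.4841 + 1.892)^2
FOC: (2*2 + 2.0)*x = 8 + 2.0*(-1.4841 - 1.892)
x^{k+1} = 0.208
Step 2: z-update.
Minimize 6*z^2 - 4*z + (2.0/2)*(0.208 - z + 1.892)^2
FOC: (2*6 + 2.0)*z = 4 + 2.0*(0.208 + 1.892)
z^{k+1} = 0.5857
Step 3: u-update.
u^{k+1} = 1.892 + 0.208 - 0.5857 = 1.5143
Step 4: Primal residual = |0.208 - 0.5857| = 0.3777


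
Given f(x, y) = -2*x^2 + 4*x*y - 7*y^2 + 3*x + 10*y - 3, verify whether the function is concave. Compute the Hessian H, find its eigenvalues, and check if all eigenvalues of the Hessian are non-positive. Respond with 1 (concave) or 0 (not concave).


The Hessian of f(x,y) = -2*x^2 + 4*x*y - 7*y^2 + 3*x + 10*y - 3 is:
H = [[-4, 4], [4, -14]]
Trace = -4 - 14 = -18
Determinant = -4*-14 - (4)^2 = 40
Discriminant = (-18)^2 - 4*40 = 164.0
Eigenvalues: lambda_1 = -15.4031, lambda_2 = -2.5969
The function is concave.

1


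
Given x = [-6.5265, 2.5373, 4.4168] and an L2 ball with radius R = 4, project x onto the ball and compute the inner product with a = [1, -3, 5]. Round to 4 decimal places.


Step 1: Compute ||x|| (intermediates to 6 decimals).
||x|| = sqrt((-6.5265)^2 + 2.5373^2 + 4.4168^2) = 8.278962
Step 2: Project.
Since ||x|| > R, scale = R/||x|| = 4/8.278962 = 0.483152, proj(x) = scale * x
proj(x) = [-3.153292, 1.225902, 2.133986]
Step 3: Dot product.
a^T * proj(x) = 1*(-3.153292) - 3*1.225902 + 5*2.133986 = 3.8389


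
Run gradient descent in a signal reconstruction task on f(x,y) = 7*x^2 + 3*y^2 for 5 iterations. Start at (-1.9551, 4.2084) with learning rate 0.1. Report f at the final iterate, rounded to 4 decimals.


Gradient descent on f(x,y) = 7*x^2 + 3*y^2.
Starting point: (-1.9551, 4.2084), alpha = 0.1
Step 1: grad_x = 2*7*-1.9551 = -27.3714, grad_y = 2*3*4.2084 = 25.2504
  x_1 = -1.9551 - 0.1*-27.3714 = 0.782
  y_1 = 4.2084 - 0.1*25.2504 = 1.6834
Step 2: grad_x = 2*7*0.782 = 10.9486, grad_y = 2*3*1.6834 = 10.1002
  x_2 = 0.782 - 0.1*10.9486 = -0.3128
  y_2 = 1.6834 - 0.1*10.1002 = 0.6733
Step 3: grad_x = 2*7*-0.3128 = -4.3794, grad_y = 2*3*0.6733 = 4.0401
  x_3 = -0.3128 - 0.1*-4.3794 = 0.1251
  y_3 = 0.6733 - 0.1*4.0401 = 0.2693
Step 4: grad_x = 2*7*0.1251 = 1.7518, grad_y = 2*3*0.2693 = 1.616
  x_4 = 0.1251 - 0.1*1.7518 = -0.0501
  y_4 = 0.2693 - 0.1*1.616 = 0.1077
Step 5: grad_x = 2*7*-0.0501 = -0.7007, grad_y = 2*3*0.1077 = 0.6464
  x_5 = -0.0501 - 0.1*-0.7007 = 0.02
  y_5 = 0.1077 - 0.1*0.6464 = 0.0431
f(0.02, 0.0431) = 7*0.02^2 + 3*0.0431^2 = 0.0084


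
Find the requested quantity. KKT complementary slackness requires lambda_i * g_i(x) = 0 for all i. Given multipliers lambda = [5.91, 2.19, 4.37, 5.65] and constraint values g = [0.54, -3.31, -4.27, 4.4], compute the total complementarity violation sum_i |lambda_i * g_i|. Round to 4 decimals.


KKT complementary slackness check:
lambda_1 * g_1 = 5.91 * 0.54 = 3.1914
lambda_2 * g_2 = 2.19 * -3.31 = -7.2489
lambda_3 * g_3 = 4.37 * -4.27 = -18.6599
lambda_4 * g_4 = 5.65 * 4.4 = 24.86
Total violation = 3.1914 + 7.2489 + 18.6599 + 24.86 = 53.9602


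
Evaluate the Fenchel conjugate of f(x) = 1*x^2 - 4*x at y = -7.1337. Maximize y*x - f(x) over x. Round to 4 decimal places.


f*(y) = sup_x {y*x - a*x^2 - b*x} = sup_x {(y-b)*x - a*x^2}
FOC: (y - b) - 2a*x = 0 => x* = (y - b)/(2a)
x* = (-7.1337 + 4)/(2*1) = -1.5669
f*(-7.1337) = (y-b)^2/(4a) = (-7.1337 + 4)^2/(4*1)
= 9.8201/4 = 2.455


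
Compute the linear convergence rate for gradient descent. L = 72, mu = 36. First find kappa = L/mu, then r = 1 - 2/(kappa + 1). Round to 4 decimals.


Step 1: Compute the condition number.
kappa = L/mu = 72/36 = 2.0
Step 2: Compute the convergence rate.
r = 1 - 2/(kappa + 1) = 1 - 2*mu/(L + mu) = (L - mu)/(L + mu) = 36/108 = 0.3333


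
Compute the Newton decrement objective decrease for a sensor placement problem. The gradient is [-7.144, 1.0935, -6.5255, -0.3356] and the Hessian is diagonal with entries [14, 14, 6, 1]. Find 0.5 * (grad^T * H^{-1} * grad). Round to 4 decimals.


Step 1: H is diagonal, so H^(-1) * g = [-0.5103, 0.0781, -1.0876, -0.3356].
Step 2: g^T H^(-1) g = sum_i g_i^2 / H_ii
  = (-7.144)^2/14 + (1.0935)^2/14 + (-6.5255)^2/6 + (-0.3356)^2/1
  = 3.6455 + 0.0854 + 7.097 + 0.1126 = 10.9405
Step 3: Objective decrease = 0.5 * g^T H^(-1) g = 5.4703


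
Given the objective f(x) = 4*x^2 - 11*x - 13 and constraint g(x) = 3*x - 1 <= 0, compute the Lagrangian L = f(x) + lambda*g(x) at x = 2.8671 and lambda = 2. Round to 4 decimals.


Step 1: Evaluate f(x).
f(2.8671) = 4*2.8671^2 - 11*2.8671 - 13 = -11.6571
Step 2: Evaluate g(x).
g(2.8671) = 3*2.8671 - 1 = 7.6013
Step 3: Compute Lagrangian.
L = -11.6571 + 2*7.6013 = 3.5455


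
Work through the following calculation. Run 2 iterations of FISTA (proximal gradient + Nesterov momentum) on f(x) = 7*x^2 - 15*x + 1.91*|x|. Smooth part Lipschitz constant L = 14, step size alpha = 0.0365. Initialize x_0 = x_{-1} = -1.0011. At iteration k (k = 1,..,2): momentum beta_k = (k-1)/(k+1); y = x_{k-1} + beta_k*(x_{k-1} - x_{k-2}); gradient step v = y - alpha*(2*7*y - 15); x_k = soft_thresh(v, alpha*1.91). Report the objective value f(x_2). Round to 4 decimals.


FISTA on f(x) = 7*x^2 - 15*x + 1.91*|x|
L = 14, alpha = 0.0365
Iteration 1: beta = 0.0, y = -1.0011 + 0.0*(-1.0011 + 1.0011) = -1.0011
  grad(y) = -29.0154, v = y - alpha*grad = 0.058
  prox(v) = soft_thresh(0.058, 0.0697) = 0.0
Iteration 2: beta = 0.3333, y = 0.0 + 0.3333*(0.0 + 1.0011) = 0.3337
  grad(y) = -10.3282, v = y - alpha*grad = 0.7107
  prox(v) = soft_thresh(0.7107, 0.0697) = 0.641
f(x_2) = 7*0.641^2 - 15*0.641 + 1.91*|0.641| = -5.5144


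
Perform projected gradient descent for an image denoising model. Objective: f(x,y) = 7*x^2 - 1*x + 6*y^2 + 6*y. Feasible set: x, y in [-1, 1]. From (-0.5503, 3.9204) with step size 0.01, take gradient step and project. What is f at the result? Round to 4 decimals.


Step 1: Compute gradient at (-0.5503, 3.9204).
grad_x = 2*7*-0.5503 - 1 = -8.7042
grad_y = 2*6*3.9204 + 6 = 53.0448
Step 2: Gradient step.
x_raw = -0.5503 - 0.01*-8.7042 = -0.4633
y_raw = 3.9204 - 0.01*53.0448 = 3.39
Step 3: Project onto [-1, 1].
x_proj = clip(-0.4633) = -0.4633
y_proj = clip(3.39) = 1.0
Step 4: Evaluate f.
f(-0.4633, 1.0) = 13.9655


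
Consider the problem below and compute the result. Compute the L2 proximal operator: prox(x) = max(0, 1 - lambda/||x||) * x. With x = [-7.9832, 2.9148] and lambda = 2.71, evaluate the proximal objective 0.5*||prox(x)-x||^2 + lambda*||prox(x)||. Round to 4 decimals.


Step 1: Compute ||x||.
||x|| = 8.4987
Step 2: Compute scaling factor.
scale = max(0, 1 - 2.71/8.4987) = 0.6811
Step 3: prox(x) = [-5.4376, 1.9853]
||prox(x)|| = 5.7887
Step 4: Proximal objective.
0.5*||prox-x||^2 = 3.6721
lambda*||prox|| = 15.6874
Total = 19.3594


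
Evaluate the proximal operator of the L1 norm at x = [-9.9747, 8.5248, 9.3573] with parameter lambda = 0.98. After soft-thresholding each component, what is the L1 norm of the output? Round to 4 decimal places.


Soft-thresholding with lambda = 0.98:
prox(-9.9747) = sign(-9.9747)*max(|-9.9747| - 0.98, 0) = -8.9947
prox(8.5248) = sign(8.5248)*max(|8.5248| - 0.98, 0) = 7.5448
prox(9.3573) = sign(9.3573)*max(|9.3573| - 0.98, 0) = 8.3773
prox(x) = [-8.9947, 7.5448, 8.3773]
||prox(x)||_1 = 8.9947 + 7.5448 + 8.3773 = 24.9168


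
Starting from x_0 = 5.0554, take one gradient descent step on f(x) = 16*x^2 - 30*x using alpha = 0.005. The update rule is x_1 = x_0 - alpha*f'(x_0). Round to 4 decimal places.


We compute the gradient at x_0 and apply the update.
f'(x) = 32*x - 30
f'(5.0554) = 32*5.0554 - 30 = 131.7728
x_1 = 5.0554 - 0.005*131.7728 = 4.3965


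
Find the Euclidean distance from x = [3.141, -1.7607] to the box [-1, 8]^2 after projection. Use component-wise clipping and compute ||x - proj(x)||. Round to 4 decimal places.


Project each component onto [-1, 8].
clip(3.141) = 3.141, clip(-1.7607) = -1.0
Projection = [3.141, -1.0]
Squared diffs: [0.0, 0.5787]
Distance = sqrt(0.5787) = 0.7607


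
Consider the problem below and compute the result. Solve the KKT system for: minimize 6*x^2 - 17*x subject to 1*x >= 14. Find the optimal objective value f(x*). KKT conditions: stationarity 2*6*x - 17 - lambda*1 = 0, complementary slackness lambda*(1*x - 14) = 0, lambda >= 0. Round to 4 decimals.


Step 1: Try lambda = 0 (constraint inactive).
x_unc = 17/(2*6) = 1.4167
Check: 1*1.4167 = 1.4167 < 14 -- violated!
Step 2: Constraint must be active: 1*x = 14
x* = 14/1 = 14.0
lambda = (2*6*14.0 - 17)/1 = 151.0
Step 3: Compute optimal value.
f(x*) = 6*14.0^2 - 17*14.0 = 938.0


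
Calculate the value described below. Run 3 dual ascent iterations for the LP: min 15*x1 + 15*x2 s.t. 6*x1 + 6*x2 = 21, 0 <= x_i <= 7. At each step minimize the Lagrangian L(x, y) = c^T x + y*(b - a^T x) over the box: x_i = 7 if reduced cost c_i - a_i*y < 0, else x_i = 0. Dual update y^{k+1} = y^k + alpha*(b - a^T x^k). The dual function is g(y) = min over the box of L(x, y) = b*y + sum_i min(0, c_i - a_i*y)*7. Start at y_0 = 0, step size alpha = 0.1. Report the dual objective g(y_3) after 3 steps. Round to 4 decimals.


Dual ascent for LP: min 15*x1 + 15*x2, 6*x1 + 6*x2 = 21, 0 <= x_i <= 7
Step 1: y^k = 0.0, reduced costs: (15.0, 15.0)
  x^k = (0.0, 0.0), subgradient = b - a^T x = 21.0
  y^{k+1} = 0.0 + 0.1*21.0 = 2.1
Step 2: y^k = 2.1, reduced costs: (2.4, 2.4)
  x^k = (0.0, 0.0), subgradient = b - a^T x = 21.0
  y^{k+1} = 2.1 + 0.1*21.0 = 4.2
Step 3: y^k = 4.2, reduced costs: (-10.2, -10.2)
  x^k = (7.0, 7.0), subgradient = b - a^T x = -63.0
  y^{k+1} = 4.2 + 0.1*-63.0 = -2.1
Dual objective at y_3 = -2.1: reduced costs (27.6, 27.6), box minimizer x = (0.0, 0.0)
g(y_3) = b*y + (c1 - a1*y)*x1 + (c2 - a2*y)*x2 = 21*(-2.1) + 27.6*0.0 + 27.6*0.0 = -44.1 + 0.0 + 0.0 = -44.1


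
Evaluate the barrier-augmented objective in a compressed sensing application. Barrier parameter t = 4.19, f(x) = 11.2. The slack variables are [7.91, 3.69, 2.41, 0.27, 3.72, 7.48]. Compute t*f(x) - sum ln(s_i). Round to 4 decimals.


Step 1: Compute log-barrier.
ln values: [2.0681, 1.3056, 0.8796, -1.3093, 1.3137, 2.0122]
phi = -(2.0681 + 1.3056 + 0.8796 - 1.3093 + 1.3137 + 2.0122) = -6.27
Step 2: Compute augmented objective.
t*f(x) = 4.19*11.2 = 46.928
Total = 46.928 - 6.27 = 40.658


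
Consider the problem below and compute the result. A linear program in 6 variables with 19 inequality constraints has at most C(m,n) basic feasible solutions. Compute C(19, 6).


Each vertex corresponds to some choice of n active constraints out of m, so the number of vertices is at most C(m, n) = m! / (n!(m-n)!).
m = 19, n = 6
Numerator: 19 * 18 * 17 * 16 * 15 * 14
Denominator: 6! = 720
C(19, 6) = 27132


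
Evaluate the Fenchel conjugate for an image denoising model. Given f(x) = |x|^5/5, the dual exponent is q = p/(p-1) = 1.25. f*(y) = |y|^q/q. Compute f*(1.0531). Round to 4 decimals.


The conjugate exponent q satisfies 1/p + 1/q = 1.
p = 5, so q = 5/(5 - 1) = 1.25
|y|^q = 1.0531^1.25 = 1.0668
f*(1.0531) = 1.0668 / 1.25 = 0.8534


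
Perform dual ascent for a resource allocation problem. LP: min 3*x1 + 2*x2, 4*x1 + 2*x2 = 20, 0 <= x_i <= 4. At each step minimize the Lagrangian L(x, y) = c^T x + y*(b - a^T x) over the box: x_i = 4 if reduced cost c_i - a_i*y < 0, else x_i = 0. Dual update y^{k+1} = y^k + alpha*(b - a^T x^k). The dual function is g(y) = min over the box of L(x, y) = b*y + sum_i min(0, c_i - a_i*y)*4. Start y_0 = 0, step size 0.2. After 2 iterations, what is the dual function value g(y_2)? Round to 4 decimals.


Dual ascent for LP: min 3*x1 + 2*x2, 4*x1 + 2*x2 = 20, 0 <= x_i <= 4
Step 1: y^k = 0.0, reduced costs: (3.0, 2.0)
  x^k = (0.0, 0.0), subgradient = b - a^T x = 20.0
  y^{k+1} = 0.0 + 0.2*20.0 = 4.0
Step 2: y^k = 4.0, reduced costs: (-13.0, -6.0)
  x^k = (4.0, 4.0), subgradient = b - a^T x = -4.0
  y^{k+1} = 4.0 + 0.2*-4.0 = 3.2
Dual objective at y_2 = 3.2: reduced costs (-9.8, -4.4), box minimizer x = (4.0, 4.0)
g(y_2) = b*y + (c1 - a1*y)*x1 + (c2 - a2*y)*x2 = 20*3.2 + (-9.8)*4.0 + (-4.4)*4.0 = 64.0 - 39.2 - 17.6 = 7.2


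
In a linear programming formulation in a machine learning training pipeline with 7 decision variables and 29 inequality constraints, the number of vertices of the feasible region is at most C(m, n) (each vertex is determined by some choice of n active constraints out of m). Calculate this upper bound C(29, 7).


Each vertex corresponds to some choice of n active constraints out of m, so the number of vertices is at most C(m, n) = m! / (n!(m-n)!).
m = 29, n = 7
Numerator: 29 * 28 * 27 * 26 * 25 * 24 * 23
Denominator: 7! = 5040
C(29, 7) = 1560780


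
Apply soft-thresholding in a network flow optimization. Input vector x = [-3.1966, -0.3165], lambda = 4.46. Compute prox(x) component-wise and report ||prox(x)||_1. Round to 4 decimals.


Soft-thresholding with lambda = 4.46:
prox(-3.1966) = sign(-3.1966)*max(|-3.1966| - 4.46, 0) = 0.0
prox(-0.3165) = sign(-0.3165)*max(|-0.3165| - 4.46, 0) = 0.0
prox(x) = [0.0, 0.0]
||prox(x)||_1 = 0.0 + 0.0 = 0.0


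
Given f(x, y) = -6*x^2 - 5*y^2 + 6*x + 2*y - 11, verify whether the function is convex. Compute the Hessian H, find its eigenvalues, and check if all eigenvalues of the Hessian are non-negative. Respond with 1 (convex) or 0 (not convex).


The Hessian of f(x,y) = -6*x^2 - 5*y^2 + 6*x + 2*y - 11 is:
H = [[-12, 0], [0, -10]]
Trace = -12 - 10 = -22
Determinant = -12*-10 - (0)^2 = 120
Discriminant = (-22)^2 - 4*120 = 4.0
Eigenvalues: lambda_1 = -12.0, lambda_2 = -10.0
The function is not convex.

0


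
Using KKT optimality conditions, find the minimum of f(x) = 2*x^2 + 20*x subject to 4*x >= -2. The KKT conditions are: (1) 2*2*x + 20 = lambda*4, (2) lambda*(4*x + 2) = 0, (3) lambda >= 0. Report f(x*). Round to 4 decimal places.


Step 1: Try lambda = 0 (constraint inactive).
x_unc = -20/(2*2) = -5.0
Check: 4*-5.0 = -20.0 < -2 -- violated!
Step 2: Constraint must be active: 4*x = -2
x* = -2/4 = -0.5
lambda = (2*2*(-0.5) + 20)/4 = 4.5
Step 3: Compute optimal value.
f(x*) = 2*(-0.5)^2 + 20*(-0.5) = -9.5


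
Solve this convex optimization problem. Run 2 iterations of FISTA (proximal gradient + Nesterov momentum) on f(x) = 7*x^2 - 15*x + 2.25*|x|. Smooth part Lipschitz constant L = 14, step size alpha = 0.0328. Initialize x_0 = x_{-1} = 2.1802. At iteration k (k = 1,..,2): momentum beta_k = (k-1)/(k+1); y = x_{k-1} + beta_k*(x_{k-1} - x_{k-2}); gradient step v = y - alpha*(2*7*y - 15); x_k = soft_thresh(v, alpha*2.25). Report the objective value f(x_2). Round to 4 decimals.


FISTA on f(x) = 7*x^2 - 15*x + 2.25*|x|
L = 14, alpha = 0.0328
Iteration 1: beta = 0.0, y = 2.1802 + 0.0*(2.1802 - 2.1802) = 2.1802
  grad(y) = 15.5228, v = y - alpha*grad = 1.6711
  prox(v) = soft_thresh(1.6711, 0.0738) = 1.5973
Iteration 2: beta = 0.3333, y = 1.5973 + 0.3333*(1.5973 - 2.1802) = 1.4029
  grad(y) = 4.6411, v = y - alpha*grad = 1.2507
  prox(v) = soft_thresh(1.2507, 0.0738) = 1.1769
f(x_2) = 7*1.1769^2 - 15*1.1769 + 2.25*|1.1769| = -5.3098


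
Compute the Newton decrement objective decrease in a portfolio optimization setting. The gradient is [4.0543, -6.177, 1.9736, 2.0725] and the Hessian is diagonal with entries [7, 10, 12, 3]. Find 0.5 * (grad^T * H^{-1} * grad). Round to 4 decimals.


Step 1: H is diagonal, so H^(-1) * g = [0.5792, -0.6177, 0.1645, 0.6908].
Step 2: g^T H^(-1) g = sum_i g_i^2 / H_ii
  = (4.0543)^2/7 + (-6.177)^2/10 + (1.9736)^2/12 + (2.0725)^2/3
  = 2.3482 + 3.8155 + 0.3246 + 1.4318 = 7.9201
Step 3: Objective decrease = 0.5 * g^T H^(-1) g = 3.96


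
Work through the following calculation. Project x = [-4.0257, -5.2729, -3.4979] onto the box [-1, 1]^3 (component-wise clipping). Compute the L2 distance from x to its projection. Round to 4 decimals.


Project each component onto [-1, 1].
clip(-4.0257) = -1.0, clip(-5.2729) = -1.0, clip(-3.4979) = -1.0
Projection = [-1.0, -1.0, -1.0]
Squared diffs: [9.1549, 18.2577, 6.2395]
Distance = sqrt(33.6521) = 5.801


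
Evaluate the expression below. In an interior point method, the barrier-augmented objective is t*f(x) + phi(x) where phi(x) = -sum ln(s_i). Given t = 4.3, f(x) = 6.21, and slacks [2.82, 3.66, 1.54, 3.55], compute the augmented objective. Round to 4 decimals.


Step 1: Compute log-barrier.
ln values: [1.0367, 1.2975, 0.4318, 1.2669]
phi = -(1.0367 + 1.2975 + 0.4318 + 1.2669) = -4.0329
Step 2: Compute augmented objective.
t*f(x) = 4.3*6.21 = 26.703
Total = 26.703 - 4.0329 = 22.6701


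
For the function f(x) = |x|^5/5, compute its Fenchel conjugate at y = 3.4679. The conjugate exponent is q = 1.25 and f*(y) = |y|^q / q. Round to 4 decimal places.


The conjugate exponent q satisfies 1/p + 1/q = 1.
p = 5, so q = 5/(5 - 1) = 1.25
|y|^q = 3.4679^1.25 = 4.7324
f*(3.4679) = 4.7324 / 1.25 = 3.7859


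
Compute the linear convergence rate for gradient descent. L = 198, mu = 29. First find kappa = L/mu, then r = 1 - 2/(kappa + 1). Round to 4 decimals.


Step 1: Compute the condition number.
kappa = L/mu = 198/29 = 6.8276
Step 2: Compute the convergence rate.
r = 1 - 2/(kappa + 1) = 1 - 2*mu/(L + mu) = (L - mu)/(L + mu) = 169/227 = 0.7445


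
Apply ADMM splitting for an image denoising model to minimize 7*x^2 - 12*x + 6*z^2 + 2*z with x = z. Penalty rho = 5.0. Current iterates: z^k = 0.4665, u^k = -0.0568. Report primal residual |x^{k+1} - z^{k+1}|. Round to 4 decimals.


ADMM iteration with rho = 5.0, z^k = 0.4665, u^k = -0.0568
Step 1: x-update.
Minimize 7*x^2 - 12*x + (5.0/2)*(x - 0.4665 - 0.0568)^2
FOC: (2*7 + 5.0)*x = 12 + 5.0*(0.4665 + 0.0568)
x^{k+1} = 0.7693
Step 2: z-update.
Minimize 6*z^2 + 2*z + (5.0/2)*(0.7693 - z - 0.0568)^2
FOC: (2*6 + 5.0)*z = -2 + 5.0*(0.7693 - 0.0568)
z^{k+1} = 0.0919
Step 3: u-update.
u^{k+1} = -0.0568 + 0.7693 - 0.0919 = 0.6206
Step 4: Primal residual = |0.7693 - 0.0919| = 0.6774


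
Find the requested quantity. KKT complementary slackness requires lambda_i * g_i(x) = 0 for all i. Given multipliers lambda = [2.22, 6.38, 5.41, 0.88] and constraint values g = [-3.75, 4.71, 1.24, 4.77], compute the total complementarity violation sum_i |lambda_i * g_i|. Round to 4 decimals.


KKT complementary slackness check:
lambda_1 * g_1 = 2.22 * -3.75 = -8.325
lambda_2 * g_2 = 6.38 * 4.71 = 30.0498
lambda_3 * g_3 = 5.41 * 1.24 = 6.7084
lambda_4 * g_4 = 0.88 * 4.77 = 4.1976
Total violation = 8.325 + 30.0498 + 6.7084 + 4.1976 = 49.2808


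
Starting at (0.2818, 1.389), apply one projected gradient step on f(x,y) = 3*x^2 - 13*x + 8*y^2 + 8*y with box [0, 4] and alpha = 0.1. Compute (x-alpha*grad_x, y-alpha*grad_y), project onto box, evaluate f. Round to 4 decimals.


Step 1: Compute gradient at (0.2818, 1.389).
grad_x = 2*3*0.2818 - 13 = -11.3092
grad_y = 2*8*1.389 + 8 = 30.224
Step 2: Gradient step.
x_raw = 0.2818 - 0.1*-11.3092 = 1.4127
y_raw = 1.389 - 0.1*30.224 = -1.6334
Step 3: Project onto [0, 4].
x_proj = clip(1.4127) = 1.4127
y_proj = clip(-1.6334) = 0.0
Step 4: Evaluate f.
f(1.4127, 0.0) = -12.378


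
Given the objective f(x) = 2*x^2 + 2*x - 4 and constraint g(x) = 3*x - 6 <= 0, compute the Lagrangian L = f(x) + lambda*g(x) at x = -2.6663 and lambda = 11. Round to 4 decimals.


Step 1: Evaluate f(x).
f(-2.6663) = 2*(-2.6663)^2 + 2*(-2.6663) - 4 = 4.8857
Step 2: Evaluate g(x).
g(-2.6663) = 3*-2.6663 - 6 = -13.9989
Step 3: Compute Lagrangian.
L = 4.8857 + 11*-13.9989 = -149.1022


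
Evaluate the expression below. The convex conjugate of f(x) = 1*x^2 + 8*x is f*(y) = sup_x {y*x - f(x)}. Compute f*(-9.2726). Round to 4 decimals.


f*(y) = sup_x {y*x - a*x^2 - b*x} = sup_x {(y-b)*x - a*x^2}
FOC: (y - b) - 2a*x = 0 => x* = (y - b)/(2a)
x* = (-9.2726 - 8)/(2*1) = -8.6363
f*(-9.2726) = (y-b)^2/(4a) = (-9.2726 - 8)^2/(4*1)
= 298.3427/4 = 74.5857


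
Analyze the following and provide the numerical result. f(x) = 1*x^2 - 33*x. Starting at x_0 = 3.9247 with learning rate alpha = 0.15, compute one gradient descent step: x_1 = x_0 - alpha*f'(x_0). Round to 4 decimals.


We compute the gradient at x_0 and apply the update.
f'(x) = 2*x - 33
f'(3.9247) = 2*3.9247 - 33 = -25.1506
x_1 = 3.9247 - 0.15*-25.1506 = 7.6973


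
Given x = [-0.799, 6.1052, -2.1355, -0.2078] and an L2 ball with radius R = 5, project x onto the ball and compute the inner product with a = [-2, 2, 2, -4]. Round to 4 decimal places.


Step 1: Compute ||x|| (intermediates to 6 decimals).
||x|| = sqrt((-0.799)^2 + 6.1052^2 + (-2.1355)^2 + (-0.2078)^2) = 6.520384
Step 2: Project.
Since ||x|| > R, scale = R/||x|| = 5/6.520384 = 0.766826, proj(x) = scale * x
proj(x) = [-0.612694, 4.681626, -1.637557, -0.159346]
Step 3: Dot product.
a^T * proj(x) = -2*(-0.612694) + 2*4.681626 + 2*(-1.637557) - 4*(-0.159346) = 7.9509


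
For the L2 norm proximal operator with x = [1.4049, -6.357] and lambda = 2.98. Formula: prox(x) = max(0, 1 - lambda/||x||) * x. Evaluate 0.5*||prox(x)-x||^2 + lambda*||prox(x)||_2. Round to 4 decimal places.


Step 1: Compute ||x||.
||x|| = 6.5104
Step 2: Compute scaling factor.
scale = max(0, 1 - 2.98/6.5104) = 0.5423
Step 3: prox(x) = [0.7618, -3.4472]
||prox(x)|| = 3.5304
Step 4: Proximal objective.
0.5*||prox-x||^2 = 4.4402
lambda*||prox|| = 10.5206
Total = 14.9608


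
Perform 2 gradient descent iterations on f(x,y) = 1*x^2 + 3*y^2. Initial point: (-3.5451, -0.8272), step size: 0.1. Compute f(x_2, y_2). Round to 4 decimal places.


Gradient descent on f(x,y) = 1*x^2 + 3*y^2.
Starting point: (-3.5451, -0.8272), alpha = 0.1
Step 1: grad_x = 2*1*-3.5451 = -7.0902, grad_y = 2*3*-0.8272 = -4.9632
  x_1 = -3.5451 - 0.1*-7.0902 = -2.8361
  y_1 = -0.8272 - 0.1*-4.9632 = -0.3309
Step 2: grad_x = 2*1*-2.8361 = -5.6722, grad_y = 2*3*-0.3309 = -1.9853
  x_2 = -2.8361 - 0.1*-5.6722 = -2.2689
  y_2 = -0.3309 - 0.1*-1.9853 = -0.1324
f(-2.2689, -0.1324) = 1*(-2.2689)^2 + 3*(-0.1324)^2 = 5.2003


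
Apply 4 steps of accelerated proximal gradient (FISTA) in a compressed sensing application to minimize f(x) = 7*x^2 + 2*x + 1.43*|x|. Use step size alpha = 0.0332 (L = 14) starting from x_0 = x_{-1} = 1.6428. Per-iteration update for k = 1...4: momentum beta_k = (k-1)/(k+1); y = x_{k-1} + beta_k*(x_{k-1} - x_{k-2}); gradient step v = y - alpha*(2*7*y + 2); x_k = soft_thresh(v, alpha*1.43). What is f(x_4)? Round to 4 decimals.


FISTA on f(x) = 7*x^2 + 2*x + 1.43*|x|
L = 14, alpha = 0.0332
Iteration 1: beta = 0.0, y = 1.6428 + 0.0*(1.6428 - 1.6428) = 1.6428
  grad(y) = 24.9992, v = y - alpha*grad = 0.8128
  prox(v) = soft_thresh(0.8128, 0.0475) = 0.7654
Iteration 2: beta = 0.3333, y = 0.7654 + 0.3333*(0.7654 - 1.6428) = 0.4729
  grad(y) = 8.6201, v = y - alpha*grad = 0.1867
  prox(v) = soft_thresh(0.1867, 0.0475) = 0.1392
Iteration 3: beta = 0.5, y = 0.1392 + 0.5*(0.1392 - 0.7654) = -0.1739
  grad(y) = -0.4342, v = y - alpha*grad = -0.1595
  prox(v) = soft_thresh(-0.1595, 0.0475) = -0.112
Iteration 4: beta = 0.6, y = -0.112 + 0.6*(-0.112 - 0.1392) = -0.2627
  grad(y) = -1.6777, v = y - alpha*grad = -0.207
  prox(v) = soft_thresh(-0.207, 0.0475) = -0.1595
f(x_4) = 7*(-0.1595)^2 + 2*(-0.1595) + 1.43*|-0.1595| = 0.0872


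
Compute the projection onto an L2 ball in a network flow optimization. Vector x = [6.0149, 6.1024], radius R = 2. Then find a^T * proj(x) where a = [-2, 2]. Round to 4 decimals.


Step 1: Compute ||x|| (intermediates to 6 decimals).
||x|| = sqrt(6.0149^2 + 6.1024^2) = 8.568448
Step 2: Project.
Since ||x|| > R, scale = R/||x|| = 2/8.568448 = 0.233414, proj(x) = scale * x
proj(x) = [1.403962, 1.424386]
Step 3: Dot product.
a^T * proj(x) = -2*1.403962 + 2*1.424386 = 0.0408


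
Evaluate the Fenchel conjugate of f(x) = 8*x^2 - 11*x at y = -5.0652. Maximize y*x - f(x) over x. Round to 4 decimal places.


f*(y) = sup_x {y*x - a*x^2 - b*x} = sup_x {(y-b)*x - a*x^2}
FOC: (y - b) - 2a*x = 0 => x* = (y - b)/(2a)
x* = (-5.0652 + 11)/(2*8) = 0.3709
f*(-5.0652) = (y-b)^2/(4a) = (-5.0652 + 11)^2/(4*8)
= 35.2219/32 = 1.1007


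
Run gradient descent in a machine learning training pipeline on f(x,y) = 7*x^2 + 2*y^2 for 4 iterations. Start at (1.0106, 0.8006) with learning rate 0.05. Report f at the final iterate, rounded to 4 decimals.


Gradient descent on f(x,y) = 7*x^2 + 2*y^2.
Starting point: (1.0106, 0.8006), alpha = 0.05
Step 1: grad_x = 2*7*1.0106 = 14.1484, grad_y = 2*2*0.8006 = 3.2024
  x_1 = 1.0106 - 0.05*14.1484 = 0.3032
  y_1 = 0.8006 - 0.05*3.2024 = 0.6405
Step 2: grad_x = 2*7*0.3032 = 4.2445, grad_y = 2*2*0.6405 = 2.5619
  x_2 = 0.3032 - 0.05*4.2445 = 0.091
  y_2 = 0.6405 - 0.05*2.5619 = 0.5124
Step 3: grad_x = 2*7*0.091 = 1.2734, grad_y = 2*2*0.5124 = 2.0495
  x_3 = 0.091 - 0.05*1.2734 = 0.0273
  y_3 = 0.5124 - 0.05*2.0495 = 0.4099
Step 4: grad_x = 2*7*0.0273 = 0.382, grad_y = 2*2*0.4099 = 1.6396
  x_4 = 0.0273 - 0.05*0.382 = 0.0082
  y_4 = 0.4099 - 0.05*1.6396 = 0.3279
f(0.0082, 0.3279) = 7*0.0082^2 + 2*0.3279^2 = 0.2155


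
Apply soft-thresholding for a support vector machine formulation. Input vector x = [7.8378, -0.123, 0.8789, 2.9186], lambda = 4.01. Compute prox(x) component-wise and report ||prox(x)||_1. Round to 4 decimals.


Soft-thresholding with lambda = 4.01:
prox(7.8378) = sign(7.8378)*max(|7.8378| - 4.01, 0) = 3.8278
prox(-0.123) = sign(-0.123)*max(|-0.123| - 4.01, 0) = 0.0
prox(0.8789) = sign(0.8789)*max(|0.8789| - 4.01, 0) = 0.0
prox(2.9186) = sign(2.9186)*max(|2.9186| - 4.01, 0) = 0.0
prox(x) = [3.8278, 0.0, 0.0, 0.0]
||prox(x)||_1 = 3.8278 + 0.0 + 0.0 + 0.0 = 3.8278


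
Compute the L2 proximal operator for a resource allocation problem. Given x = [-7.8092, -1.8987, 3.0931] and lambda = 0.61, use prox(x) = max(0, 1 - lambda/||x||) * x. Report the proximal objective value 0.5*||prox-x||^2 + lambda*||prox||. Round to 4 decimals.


Step 1: Compute ||x||.
||x|| = 8.6114
Step 2: Compute scaling factor.
scale = max(0, 1 - 0.61/8.6114) = 0.9292
Step 3: prox(x) = [-7.256, -1.7642, 2.874]
||prox(x)|| = 8.0014
Step 4: Proximal objective.
0.5*||prox-x||^2 = 0.1861
lambda*||prox|| = 4.8809
Total = 5.0669
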